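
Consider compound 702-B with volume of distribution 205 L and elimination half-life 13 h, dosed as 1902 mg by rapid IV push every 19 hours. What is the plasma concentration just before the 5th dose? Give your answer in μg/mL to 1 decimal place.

5.2 μg/mL

f = (1/2)^(τ/t½) = (1/2)^(19/13) ≈ 0.3631.
C₀ = D/Vd = 1902/205 ≈ 9.278 μg/mL.
Before the 5th dose, 4 doses have been given. Superposition: Cmin = C₀·(f + f² + … + f^4).
≈ 9.278 × (0.3631 + 0.1318 + 0.0479 + 0.0174) ≈ 9.278 × 0.5602 ≈ 5.198 μg/mL.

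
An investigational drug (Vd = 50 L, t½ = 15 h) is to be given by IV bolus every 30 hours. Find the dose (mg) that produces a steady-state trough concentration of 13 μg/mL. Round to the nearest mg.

1950 mg

τ/t½ = 30/15 ≈ 2, so f = (1/2)^(30/15) ≈ 0.250000.
Cmin,ss = (D/Vd)·f/(1−f), so D = Cmin,ss·Vd·(1−f)/f.
D = 13 × 50 × (1−f)/f ≈ 13 × 50 × 3.00000 ≈ 1950.00 mg.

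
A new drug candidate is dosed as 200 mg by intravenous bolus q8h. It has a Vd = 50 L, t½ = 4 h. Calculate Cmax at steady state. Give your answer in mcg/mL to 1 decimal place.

5.3 mcg/mL

The dosing interval is 2 half-lives, so f = 2^(−2) = 0.25.
Accumulation ratio R = 1/(1 − f) = 1/0.75 = 4/3.
Single-dose peak C₀ = D/Vd = 200/50 = 4 mcg/mL.
Steady-state peak Cmax,ss = C₀·R = 4 × 4/3 ≈ 5.333 mcg/mL.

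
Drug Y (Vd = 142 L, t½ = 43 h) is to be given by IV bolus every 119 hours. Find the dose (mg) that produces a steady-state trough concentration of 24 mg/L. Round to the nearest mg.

19797 mg

τ/t½ = 119/43 ≈ 2.7674, so f = (1/2)^(119/43) ≈ 0.146865.
Cmin,ss = (D/Vd)·f/(1−f), so D = Cmin,ss·Vd·(1−f)/f.
D = 24 × 142 × (1−f)/f ≈ 24 × 142 × 5.80897 ≈ 19796.97 mg.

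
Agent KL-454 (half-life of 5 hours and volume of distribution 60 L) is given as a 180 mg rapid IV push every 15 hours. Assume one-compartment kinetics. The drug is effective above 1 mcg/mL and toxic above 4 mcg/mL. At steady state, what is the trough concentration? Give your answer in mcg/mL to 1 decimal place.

The dosing interval is 3 half-lives, so f = 2^(−3) = 0.125.
Accumulation ratio R = 1/(1 − f) = 1/0.875 = 8/7.
Single-dose peak C₀ = D/Vd = 180/60 = 3 mcg/mL.
Steady-state peak Cmax,ss = C₀·R = 3 × 8/7 ≈ 3.429 mcg/mL.
Steady-state trough Cmin,ss = Cmax,ss·f ≈ 3.429 × 0.125 ≈ 0.429 mcg/mL.
Trough 0.4 mcg/mL vs MEC 1 mcg/mL: subtherapeutic.

0.4 mcg/mL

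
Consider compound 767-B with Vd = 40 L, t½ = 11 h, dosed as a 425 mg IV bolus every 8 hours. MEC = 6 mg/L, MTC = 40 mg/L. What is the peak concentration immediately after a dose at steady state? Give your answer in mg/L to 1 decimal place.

Over one 8-h interval, 8/11 ≈ 0.72727 half-lives elapse, leaving f ≈ 0.6040 of each dose.
At steady state, accumulation factor R = 1/(1 − e^(−kτ)) ≈ 2.5253.
Single-dose peak C₀ = D/Vd = 425/40 ≈ 10.625 mg/L.
Steady-state peak Cmax,ss = C₀·R ≈ 10.625 × 2.5253 ≈ 26.831 mg/L.
Peak 26.8 mg/L vs MTC 40 mg/L: below toxic threshold.

26.8 mg/L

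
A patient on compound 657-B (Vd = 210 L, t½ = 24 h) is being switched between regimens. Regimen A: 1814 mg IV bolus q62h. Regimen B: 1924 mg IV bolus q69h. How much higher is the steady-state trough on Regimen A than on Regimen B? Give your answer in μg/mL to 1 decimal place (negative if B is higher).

0.3 μg/mL

Regimen A: f = (1/2)^(62/24) ≈ 0.1669; Cmin,ss = (1814/210)·f/(1−f) ≈ 1.731 μg/mL.
Regimen B: f = (1/2)^(69/24) ≈ 0.1363; Cmin,ss = (1924/210)·f/(1−f) ≈ 1.446 μg/mL.
Difference ≈ 1.731 − 1.446 ≈ 0.285 μg/mL.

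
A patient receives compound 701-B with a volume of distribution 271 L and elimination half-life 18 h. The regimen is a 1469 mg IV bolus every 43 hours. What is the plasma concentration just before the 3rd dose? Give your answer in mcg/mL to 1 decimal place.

f = (1/2)^(τ/t½) = (1/2)^(43/18) ≈ 0.1909.
C₀ = D/Vd = 1469/271 ≈ 5.421 mcg/mL.
Before the 3rd dose, 2 doses have been given. Superposition: Cmin = C₀·(f + f²).
≈ 5.421 × (0.1909 + 0.0364) ≈ 5.421 × 0.2273 ≈ 1.232 mcg/mL.

1.2 mcg/mL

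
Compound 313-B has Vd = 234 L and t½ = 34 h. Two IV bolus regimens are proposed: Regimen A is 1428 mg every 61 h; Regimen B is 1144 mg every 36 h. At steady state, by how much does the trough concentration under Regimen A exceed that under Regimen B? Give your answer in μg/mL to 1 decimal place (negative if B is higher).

Regimen A: f = (1/2)^(61/34) ≈ 0.2883; Cmin,ss = (1428/234)·f/(1−f) ≈ 2.472 μg/mL.
Regimen B: f = (1/2)^(36/34) ≈ 0.4800; Cmin,ss = (1144/234)·f/(1−f) ≈ 4.513 μg/mL.
Difference ≈ 2.472 − 4.513 ≈ -2.041 μg/mL.

-2.0 μg/mL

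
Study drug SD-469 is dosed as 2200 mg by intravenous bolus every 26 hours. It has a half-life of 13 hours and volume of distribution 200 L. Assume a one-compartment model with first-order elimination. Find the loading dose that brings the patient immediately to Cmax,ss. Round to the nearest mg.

f = (1/2)^(26/13) ≈ 0.250000; accumulation ratio R = 1/(1−f) ≈ 1.33333.
Loading dose to hit Cmax,ss on first dose: D_load = D_maint·R ≈ 2200 × 1.33333 ≈ 2933.33 mg.

2933 mg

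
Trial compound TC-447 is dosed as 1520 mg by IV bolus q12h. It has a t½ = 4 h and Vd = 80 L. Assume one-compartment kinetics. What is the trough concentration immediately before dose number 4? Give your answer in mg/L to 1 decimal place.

f = (1/2)^(τ/t½) = (1/2)^(12/4) ≈ 0.1250.
C₀ = D/Vd = 1520/80 ≈ 19.000 mg/L.
Before the 4th dose, 3 doses have been given. Superposition: Cmin = C₀·(f + f² + … + f^3).
≈ 19.000 × (0.1250 + 0.0156 + 0.0020) ≈ 19.000 × 0.1426 ≈ 2.709 mg/L.

2.7 mg/L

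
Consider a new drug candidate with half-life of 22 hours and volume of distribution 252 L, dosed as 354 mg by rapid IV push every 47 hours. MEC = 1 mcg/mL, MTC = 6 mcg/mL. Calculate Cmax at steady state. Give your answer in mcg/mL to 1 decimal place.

1.8 mcg/mL

Over one 47-h interval, 47/22 ≈ 2.1364 half-lives elapse, leaving f ≈ 0.2275 of each dose.
Accumulation ratio R = 1/(1 − f) ≈ 1/0.7725 ≈ 1.2945.
Each bolus raises the concentration by D/Vd = 354/252 ≈ 1.405 mcg/mL.
Steady-state peak Cmax,ss = C₀·R ≈ 1.405 × 1.2945 ≈ 1.819 mcg/mL.
Peak 1.8 mcg/mL vs MTC 6 mcg/mL: below toxic threshold.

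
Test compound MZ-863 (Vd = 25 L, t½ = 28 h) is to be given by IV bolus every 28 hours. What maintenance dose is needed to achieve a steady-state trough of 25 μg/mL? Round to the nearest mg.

τ/t½ = 28/28 ≈ 1, so f = (1/2)^(28/28) ≈ 0.500000.
Cmin,ss = (D/Vd)·f/(1−f), so D = Cmin,ss·Vd·(1−f)/f.
D = 25 × 25 × (1−f)/f ≈ 25 × 25 × 1.00000 ≈ 625.00 mg.

625 mg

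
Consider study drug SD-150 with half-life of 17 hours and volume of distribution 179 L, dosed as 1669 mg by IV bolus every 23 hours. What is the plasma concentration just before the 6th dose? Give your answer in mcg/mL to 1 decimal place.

5.9 mcg/mL

f = (1/2)^(τ/t½) = (1/2)^(23/17) ≈ 0.3915.
C₀ = D/Vd = 1669/179 ≈ 9.324 mcg/mL.
Before the 6th dose, 5 doses have been given. Superposition: Cmin = C₀·(f + f² + … + f^5).
≈ 9.324 × (0.3915 + 0.1533 + 0.0600 + 0.0235 + 0.0092) ≈ 9.324 × 0.6375 ≈ 5.944 mcg/mL.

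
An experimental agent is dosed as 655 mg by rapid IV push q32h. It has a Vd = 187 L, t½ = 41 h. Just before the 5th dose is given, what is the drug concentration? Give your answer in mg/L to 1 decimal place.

4.3 mg/L

f = (1/2)^(τ/t½) = (1/2)^(32/41) ≈ 0.5822.
C₀ = D/Vd = 655/187 ≈ 3.503 mg/L.
Before the 5th dose, 4 doses have been given. Superposition: Cmin = C₀·(f + f² + … + f^4).
≈ 3.503 × (0.5822 + 0.3390 + 0.1973 + 0.1149) ≈ 3.503 × 1.2334 ≈ 4.321 mg/L.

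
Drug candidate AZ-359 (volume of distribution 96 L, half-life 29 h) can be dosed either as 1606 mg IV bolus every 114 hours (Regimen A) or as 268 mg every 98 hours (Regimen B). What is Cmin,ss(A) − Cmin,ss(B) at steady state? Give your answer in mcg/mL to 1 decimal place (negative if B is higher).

0.9 mcg/mL

Regimen A: f = (1/2)^(114/29) ≈ 0.0656; Cmin,ss = (1606/96)·f/(1−f) ≈ 1.174 mcg/mL.
Regimen B: f = (1/2)^(98/29) ≈ 0.0961; Cmin,ss = (268/96)·f/(1−f) ≈ 0.297 mcg/mL.
Difference ≈ 1.174 − 0.297 ≈ 0.877 mcg/mL.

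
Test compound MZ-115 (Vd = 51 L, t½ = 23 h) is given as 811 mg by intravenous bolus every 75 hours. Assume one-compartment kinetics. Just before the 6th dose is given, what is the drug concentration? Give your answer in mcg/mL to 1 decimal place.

1.9 mcg/mL

f = (1/2)^(τ/t½) = (1/2)^(75/23) ≈ 0.1043.
C₀ = D/Vd = 811/51 ≈ 15.902 mcg/mL.
Before the 6th dose, 5 doses have been given. Superposition: Cmin = C₀·(f + f² + … + f^5).
≈ 15.902 × (0.1043 + 0.0109 + 0.0011 + 0.0001 + 0.0000) ≈ 15.902 × 0.1164 ≈ 1.851 mcg/mL.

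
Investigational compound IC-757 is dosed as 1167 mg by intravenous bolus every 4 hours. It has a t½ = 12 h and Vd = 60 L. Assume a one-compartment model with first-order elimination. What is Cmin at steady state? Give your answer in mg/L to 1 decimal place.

74.8 mg/L

τ/t½ = 4/12 ≈ 0.33333, so fraction remaining f = (1/2)^(4/12) ≈ 0.7937.
Accumulation ratio R = 1/(1 − f) ≈ 1/0.2063 ≈ 4.8473.
Each bolus raises the concentration by D/Vd = 1167/60 ≈ 19.450 mg/L.
Steady-state peak Cmax,ss = C₀·R ≈ 19.450 × 4.8473 ≈ 94.280 mg/L.
Steady-state trough Cmin,ss = Cmax,ss·f ≈ 94.280 × 0.7937 ≈ 74.830 mg/L.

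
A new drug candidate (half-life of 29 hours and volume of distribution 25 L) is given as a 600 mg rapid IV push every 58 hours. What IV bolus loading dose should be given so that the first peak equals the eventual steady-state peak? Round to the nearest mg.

f = (1/2)^(58/29) ≈ 0.250000; accumulation ratio R = 1/(1−f) ≈ 1.33333.
Loading dose to hit Cmax,ss on first dose: D_load = D_maint·R ≈ 600 × 1.33333 ≈ 800.00 mg.

800 mg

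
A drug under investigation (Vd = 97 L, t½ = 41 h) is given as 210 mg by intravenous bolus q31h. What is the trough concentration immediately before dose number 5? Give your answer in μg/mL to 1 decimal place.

f = (1/2)^(τ/t½) = (1/2)^(31/41) ≈ 0.5921.
C₀ = D/Vd = 210/97 ≈ 2.165 μg/mL.
Before the 5th dose, 4 doses have been given. Superposition: Cmin = C₀·(f + f² + … + f^4).
≈ 2.165 × (0.5921 + 0.3506 + 0.2076 + 0.1229) ≈ 2.165 × 1.2732 ≈ 2.756 μg/mL.

2.8 μg/mL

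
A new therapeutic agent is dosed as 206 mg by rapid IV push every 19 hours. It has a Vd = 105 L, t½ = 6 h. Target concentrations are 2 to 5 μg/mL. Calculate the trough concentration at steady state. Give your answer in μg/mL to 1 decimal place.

τ/t½ = 19/6 ≈ 3.1667, so fraction remaining f = (1/2)^(19/6) ≈ 0.1114.
At steady state, accumulation factor R = 1/(1 − e^(−kτ)) ≈ 1.1254.
Single-dose peak C₀ = D/Vd = 206/105 ≈ 1.962 μg/mL.
Cmax,ss = C₀/(1 − f) ≈ 1.962/0.8886 ≈ 2.208 μg/mL.
One interval later, Cmin,ss = Cmax,ss·e^(−kτ) ≈ 2.208 × 0.1114 ≈ 0.246 μg/mL.
Trough 0.2 μg/mL vs MEC 2 μg/mL: subtherapeutic.

0.2 μg/mL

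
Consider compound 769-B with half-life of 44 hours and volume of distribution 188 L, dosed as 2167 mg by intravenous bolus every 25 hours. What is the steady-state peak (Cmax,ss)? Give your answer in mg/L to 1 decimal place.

35.4 mg/L

k = ln2/t½ = ln2/44 ≈ 0.015753 h⁻¹; fraction remaining f = e^(−kτ) = e^(−0.015753×25) ≈ 0.6745.
Accumulation ratio R = 1/(1 − f) ≈ 1/0.3255 ≈ 3.0722.
Each bolus raises the concentration by D/Vd = 2167/188 ≈ 11.527 mg/L.
Steady-state peak Cmax,ss = C₀·R ≈ 11.527 × 3.0722 ≈ 35.413 mg/L.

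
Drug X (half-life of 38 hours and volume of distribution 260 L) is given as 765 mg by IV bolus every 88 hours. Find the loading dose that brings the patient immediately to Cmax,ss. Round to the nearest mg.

f = (1/2)^(88/38) ≈ 0.200853; accumulation ratio R = 1/(1−f) ≈ 1.25133.
Loading dose to hit Cmax,ss on first dose: D_load = D_maint·R ≈ 765 × 1.25133 ≈ 957.27 mg.

957 mg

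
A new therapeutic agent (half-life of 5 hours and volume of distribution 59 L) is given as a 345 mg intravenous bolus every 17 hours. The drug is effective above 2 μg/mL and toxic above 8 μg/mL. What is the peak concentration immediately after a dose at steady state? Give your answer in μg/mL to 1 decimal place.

τ/t½ = 17/5 ≈ 3.4, so fraction remaining f = (1/2)^(17/5) ≈ 0.0947.
At steady state, accumulation factor R = 1/(1 − e^(−kτ)) ≈ 1.1046.
Single-dose peak C₀ = D/Vd = 345/59 ≈ 5.847 μg/mL.
Steady-state peak Cmax,ss = C₀·R ≈ 5.847 × 1.1046 ≈ 6.459 μg/mL.
Peak 6.5 μg/mL vs MTC 8 μg/mL: below toxic threshold.

6.5 μg/mL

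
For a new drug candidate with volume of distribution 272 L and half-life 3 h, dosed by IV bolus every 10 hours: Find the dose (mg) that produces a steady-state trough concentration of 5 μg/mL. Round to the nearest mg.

12348 mg

τ/t½ = 10/3 ≈ 3.3333, so f = (1/2)^(10/3) ≈ 0.099213.
Cmin,ss = (D/Vd)·f/(1−f), so D = Cmin,ss·Vd·(1−f)/f.
D = 5 × 272 × (1−f)/f ≈ 5 × 272 × 9.07932 ≈ 12347.88 mg.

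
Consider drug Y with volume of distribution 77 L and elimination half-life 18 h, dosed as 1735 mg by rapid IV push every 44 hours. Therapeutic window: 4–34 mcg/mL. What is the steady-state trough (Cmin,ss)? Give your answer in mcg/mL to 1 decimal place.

Over one 44-h interval, 44/18 ≈ 2.4444 half-lives elapse, leaving f ≈ 0.1837 of each dose.
At steady state, accumulation factor R = 1/(1 − e^(−kτ)) ≈ 1.2250.
Single-dose peak C₀ = D/Vd = 1735/77 ≈ 22.532 mcg/mL.
Steady-state peak Cmax,ss = C₀·R ≈ 22.532 × 1.2250 ≈ 27.602 mcg/mL.
One interval later, Cmin,ss = Cmax,ss·e^(−kτ) ≈ 27.602 × 0.1837 ≈ 5.070 mcg/mL.
Trough 5.1 mcg/mL vs MEC 4 mcg/mL: adequate.

5.1 mcg/mL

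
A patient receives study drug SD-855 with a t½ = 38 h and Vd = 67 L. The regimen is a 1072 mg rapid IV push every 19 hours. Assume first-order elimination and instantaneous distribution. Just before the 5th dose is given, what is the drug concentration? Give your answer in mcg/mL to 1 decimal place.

29.0 mcg/mL

f = (1/2)^(τ/t½) = (1/2)^(19/38) ≈ 0.7071.
C₀ = D/Vd = 1072/67 ≈ 16.000 mcg/mL.
Before the 5th dose, 4 doses have been given. Superposition: Cmin = C₀·(f + f² + … + f^4).
≈ 16.000 × (0.7071 + 0.5000 + 0.3535 + 0.2500) ≈ 16.000 × 1.8106 ≈ 28.970 mcg/mL.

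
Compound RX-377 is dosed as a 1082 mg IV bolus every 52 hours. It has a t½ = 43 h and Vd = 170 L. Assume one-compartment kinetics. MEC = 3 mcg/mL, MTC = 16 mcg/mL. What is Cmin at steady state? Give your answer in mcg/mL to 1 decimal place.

Over one 52-h interval, 52/43 ≈ 1.2093 half-lives elapse, leaving f ≈ 0.4325 of each dose.
At steady state, accumulation factor R = 1/(1 − e^(−kτ)) ≈ 1.7621.
Single-dose peak C₀ = D/Vd = 1082/170 ≈ 6.365 mcg/mL.
Steady-state peak Cmax,ss = C₀·R ≈ 6.365 × 1.7621 ≈ 11.216 mcg/mL.
Steady-state trough Cmin,ss = Cmax,ss·f ≈ 11.216 × 0.4325 ≈ 4.851 mcg/mL.
Trough 4.9 mcg/mL vs MEC 3 mcg/mL: adequate.

4.9 mcg/mL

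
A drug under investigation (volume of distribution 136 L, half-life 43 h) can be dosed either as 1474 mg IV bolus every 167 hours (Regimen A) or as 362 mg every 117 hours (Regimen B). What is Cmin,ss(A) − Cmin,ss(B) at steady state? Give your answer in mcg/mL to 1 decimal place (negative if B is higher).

Regimen A: f = (1/2)^(167/43) ≈ 0.0677; Cmin,ss = (1474/136)·f/(1−f) ≈ 0.787 mcg/mL.
Regimen B: f = (1/2)^(117/43) ≈ 0.1517; Cmin,ss = (362/136)·f/(1−f) ≈ 0.476 mcg/mL.
Difference ≈ 0.787 − 0.476 ≈ 0.311 mcg/mL.

0.3 mcg/mL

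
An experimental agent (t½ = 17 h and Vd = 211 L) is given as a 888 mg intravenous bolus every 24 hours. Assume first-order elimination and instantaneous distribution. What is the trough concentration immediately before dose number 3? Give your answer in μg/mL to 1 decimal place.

2.2 μg/mL

f = (1/2)^(τ/t½) = (1/2)^(24/17) ≈ 0.3759.
C₀ = D/Vd = 888/211 ≈ 4.209 μg/mL.
Before the 3rd dose, 2 doses have been given. Superposition: Cmin = C₀·(f + f²).
≈ 4.209 × (0.3759 + 0.1413) ≈ 4.209 × 0.5172 ≈ 2.177 μg/mL.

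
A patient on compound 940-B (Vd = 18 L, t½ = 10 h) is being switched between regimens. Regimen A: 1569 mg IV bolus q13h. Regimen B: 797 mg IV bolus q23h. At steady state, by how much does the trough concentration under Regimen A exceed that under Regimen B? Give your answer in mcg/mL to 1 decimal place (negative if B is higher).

48.3 mcg/mL

Regimen A: f = (1/2)^(13/10) ≈ 0.4061; Cmin,ss = (1569/18)·f/(1−f) ≈ 59.603 mcg/mL.
Regimen B: f = (1/2)^(23/10) ≈ 0.2031; Cmin,ss = (797/18)·f/(1−f) ≈ 11.285 mcg/mL.
Difference ≈ 59.603 − 11.285 ≈ 48.318 mcg/mL.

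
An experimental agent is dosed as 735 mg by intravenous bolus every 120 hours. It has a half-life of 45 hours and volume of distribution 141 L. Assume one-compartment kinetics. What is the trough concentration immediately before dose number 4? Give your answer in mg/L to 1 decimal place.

1.0 mg/L

f = (1/2)^(τ/t½) = (1/2)^(120/45) ≈ 0.1575.
C₀ = D/Vd = 735/141 ≈ 5.213 mg/L.
Before the 4th dose, 3 doses have been given. Superposition: Cmin = C₀·(f + f² + … + f^3).
≈ 5.213 × (0.1575 + 0.0248 + 0.0039) ≈ 5.213 × 0.1862 ≈ 0.971 mg/L.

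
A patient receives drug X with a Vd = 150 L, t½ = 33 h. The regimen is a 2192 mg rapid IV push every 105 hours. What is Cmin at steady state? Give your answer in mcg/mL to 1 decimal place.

1.8 mcg/mL

τ/t½ = 105/33 ≈ 3.1818, so fraction remaining f = (1/2)^(105/33) ≈ 0.1102.
At steady state, accumulation factor R = 1/(1 − e^(−kτ)) ≈ 1.1238.
Each bolus raises the concentration by D/Vd = 2192/150 ≈ 14.613 mcg/mL.
Cmax,ss = C₀/(1 − f) ≈ 14.613/0.8898 ≈ 16.423 mcg/mL.
One interval later, Cmin,ss = Cmax,ss·e^(−kτ) ≈ 16.423 × 0.1102 ≈ 1.810 mcg/mL.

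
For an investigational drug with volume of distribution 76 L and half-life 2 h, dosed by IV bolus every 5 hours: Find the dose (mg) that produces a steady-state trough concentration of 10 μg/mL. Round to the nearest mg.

3539 mg

τ/t½ = 5/2 ≈ 2.5, so f = (1/2)^(5/2) ≈ 0.176777.
Cmin,ss = (D/Vd)·f/(1−f), so D = Cmin,ss·Vd·(1−f)/f.
D = 10 × 76 × (1−f)/f ≈ 10 × 76 × 4.65684 ≈ 3539.20 mg.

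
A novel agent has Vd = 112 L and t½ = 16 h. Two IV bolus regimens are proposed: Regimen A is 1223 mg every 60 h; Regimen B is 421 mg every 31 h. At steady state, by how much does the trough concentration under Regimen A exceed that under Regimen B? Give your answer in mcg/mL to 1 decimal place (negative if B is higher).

Regimen A: f = (1/2)^(60/16) ≈ 0.0743; Cmin,ss = (1223/112)·f/(1−f) ≈ 0.876 mcg/mL.
Regimen B: f = (1/2)^(31/16) ≈ 0.2611; Cmin,ss = (421/112)·f/(1−f) ≈ 1.328 mcg/mL.
Difference ≈ 0.876 − 1.328 ≈ -0.452 mcg/mL.

-0.5 mcg/mL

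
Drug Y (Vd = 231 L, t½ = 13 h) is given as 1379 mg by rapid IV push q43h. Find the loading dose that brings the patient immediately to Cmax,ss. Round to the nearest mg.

f = (1/2)^(43/13) ≈ 0.100992; accumulation ratio R = 1/(1−f) ≈ 1.11234.
Loading dose to hit Cmax,ss on first dose: D_load = D_maint·R ≈ 1379 × 1.11234 ≈ 1533.92 mg.

1534 mg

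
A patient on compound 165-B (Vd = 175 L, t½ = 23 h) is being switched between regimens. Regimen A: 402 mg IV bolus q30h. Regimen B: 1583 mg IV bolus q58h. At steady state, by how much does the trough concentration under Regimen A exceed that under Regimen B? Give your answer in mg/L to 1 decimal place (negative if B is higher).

Regimen A: f = (1/2)^(30/23) ≈ 0.4049; Cmin,ss = (402/175)·f/(1−f) ≈ 1.563 mg/L.
Regimen B: f = (1/2)^(58/23) ≈ 0.1741; Cmin,ss = (1583/175)·f/(1−f) ≈ 1.907 mg/L.
Difference ≈ 1.563 − 1.907 ≈ -0.344 mg/L.

-0.3 mg/L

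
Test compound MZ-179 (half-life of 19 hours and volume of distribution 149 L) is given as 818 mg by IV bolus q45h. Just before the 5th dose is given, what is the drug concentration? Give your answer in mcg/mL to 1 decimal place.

f = (1/2)^(τ/t½) = (1/2)^(45/19) ≈ 0.1937.
C₀ = D/Vd = 818/149 ≈ 5.490 mcg/mL.
Before the 5th dose, 4 doses have been given. Superposition: Cmin = C₀·(f + f² + … + f^4).
≈ 5.490 × (0.1937 + 0.0375 + 0.0073 + 0.0014) ≈ 5.490 × 0.2399 ≈ 1.317 mcg/mL.

1.3 mcg/mL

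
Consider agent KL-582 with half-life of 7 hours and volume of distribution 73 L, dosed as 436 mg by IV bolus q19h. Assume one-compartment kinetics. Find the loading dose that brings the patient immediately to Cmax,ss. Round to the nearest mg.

f = (1/2)^(19/7) ≈ 0.152377; accumulation ratio R = 1/(1−f) ≈ 1.17977.
Loading dose to hit Cmax,ss on first dose: D_load = D_maint·R ≈ 436 × 1.17977 ≈ 514.38 mg.

514 mg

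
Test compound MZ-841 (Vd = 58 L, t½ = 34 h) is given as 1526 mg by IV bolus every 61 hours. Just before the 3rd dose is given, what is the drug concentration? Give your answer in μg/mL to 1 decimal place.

f = (1/2)^(τ/t½) = (1/2)^(61/34) ≈ 0.2883.
C₀ = D/Vd = 1526/58 ≈ 26.310 μg/mL.
Before the 3rd dose, 2 doses have been given. Superposition: Cmin = C₀·(f + f²).
≈ 26.310 × (0.2883 + 0.0831) ≈ 26.310 × 0.3714 ≈ 9.772 μg/mL.

9.8 μg/mL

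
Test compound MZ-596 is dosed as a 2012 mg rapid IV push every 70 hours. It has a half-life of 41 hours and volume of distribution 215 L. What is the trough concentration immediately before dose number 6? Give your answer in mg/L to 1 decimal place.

4.1 mg/L

f = (1/2)^(τ/t½) = (1/2)^(70/41) ≈ 0.3062.
C₀ = D/Vd = 2012/215 ≈ 9.358 mg/L.
Before the 6th dose, 5 doses have been given. Superposition: Cmin = C₀·(f + f² + … + f^5).
≈ 9.358 × (0.3062 + 0.0938 + 0.0287 + 0.0088 + 0.0027) ≈ 9.358 × 0.4402 ≈ 4.119 mg/L.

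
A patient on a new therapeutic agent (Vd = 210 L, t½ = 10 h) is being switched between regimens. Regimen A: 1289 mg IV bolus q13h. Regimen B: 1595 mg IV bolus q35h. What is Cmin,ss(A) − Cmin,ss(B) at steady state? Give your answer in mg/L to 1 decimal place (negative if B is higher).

Regimen A: f = (1/2)^(13/10) ≈ 0.4061; Cmin,ss = (1289/210)·f/(1−f) ≈ 4.197 mg/L.
Regimen B: f = (1/2)^(35/10) ≈ 0.0884; Cmin,ss = (1595/210)·f/(1−f) ≈ 0.737 mg/L.
Difference ≈ 4.197 − 0.737 ≈ 3.460 mg/L.

3.5 mg/L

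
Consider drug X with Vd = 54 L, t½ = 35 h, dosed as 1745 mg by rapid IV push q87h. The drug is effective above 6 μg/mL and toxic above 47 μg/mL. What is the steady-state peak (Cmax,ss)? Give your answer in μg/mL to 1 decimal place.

39.3 μg/mL

k = ln2/t½ = ln2/35 ≈ 0.019804 h⁻¹; fraction remaining f = e^(−kτ) = e^(−0.019804×87) ≈ 0.1785.
Accumulation ratio R = 1/(1 − f) ≈ 1/0.8215 ≈ 1.2173.
Each bolus raises the concentration by D/Vd = 1745/54 ≈ 32.315 μg/mL.
Cmax,ss = C₀/(1 − f) ≈ 32.315/0.8215 ≈ 39.337 μg/mL.
Peak 39.3 μg/mL vs MTC 47 μg/mL: below toxic threshold.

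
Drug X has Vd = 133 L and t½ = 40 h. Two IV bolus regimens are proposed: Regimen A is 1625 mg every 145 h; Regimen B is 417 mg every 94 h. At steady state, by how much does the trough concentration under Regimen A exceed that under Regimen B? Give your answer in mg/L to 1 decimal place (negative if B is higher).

Regimen A: f = (1/2)^(145/40) ≈ 0.0811; Cmin,ss = (1625/133)·f/(1−f) ≈ 1.078 mg/L.
Regimen B: f = (1/2)^(94/40) ≈ 0.1961; Cmin,ss = (417/133)·f/(1−f) ≈ 0.765 mg/L.
Difference ≈ 1.078 − 0.765 ≈ 0.313 mg/L.

0.3 mg/L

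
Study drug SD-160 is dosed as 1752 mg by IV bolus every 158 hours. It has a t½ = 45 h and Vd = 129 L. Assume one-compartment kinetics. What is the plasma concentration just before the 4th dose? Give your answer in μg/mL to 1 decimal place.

f = (1/2)^(τ/t½) = (1/2)^(158/45) ≈ 0.0877.
C₀ = D/Vd = 1752/129 ≈ 13.581 μg/mL.
Before the 4th dose, 3 doses have been given. Superposition: Cmin = C₀·(f + f² + … + f^3).
≈ 13.581 × (0.0877 + 0.0077 + 0.0007) ≈ 13.581 × 0.0961 ≈ 1.305 μg/mL.

1.3 μg/mL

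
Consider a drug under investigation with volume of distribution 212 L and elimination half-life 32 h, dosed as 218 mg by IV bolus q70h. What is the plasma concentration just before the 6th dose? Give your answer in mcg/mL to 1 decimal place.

0.3 mcg/mL

f = (1/2)^(τ/t½) = (1/2)^(70/32) ≈ 0.2195.
C₀ = D/Vd = 218/212 ≈ 1.028 mcg/mL.
Before the 6th dose, 5 doses have been given. Superposition: Cmin = C₀·(f + f² + … + f^5).
≈ 1.028 × (0.2195 + 0.0482 + 0.0106 + 0.0023 + 0.0005) ≈ 1.028 × 0.2811 ≈ 0.289 mcg/mL.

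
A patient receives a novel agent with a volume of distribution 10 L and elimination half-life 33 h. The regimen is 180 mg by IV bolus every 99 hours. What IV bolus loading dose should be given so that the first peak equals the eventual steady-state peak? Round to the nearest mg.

f = (1/2)^(99/33) ≈ 0.125000; accumulation ratio R = 1/(1−f) ≈ 1.14286.
Loading dose to hit Cmax,ss on first dose: D_load = D_maint·R ≈ 180 × 1.14286 ≈ 205.71 mg.

206 mg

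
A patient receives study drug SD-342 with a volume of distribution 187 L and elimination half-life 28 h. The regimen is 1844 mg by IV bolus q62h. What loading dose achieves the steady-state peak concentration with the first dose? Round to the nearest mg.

2351 mg

f = (1/2)^(62/28) ≈ 0.215493; accumulation ratio R = 1/(1−f) ≈ 1.27469.
Loading dose to hit Cmax,ss on first dose: D_load = D_maint·R ≈ 1844 × 1.27469 ≈ 2350.53 mg.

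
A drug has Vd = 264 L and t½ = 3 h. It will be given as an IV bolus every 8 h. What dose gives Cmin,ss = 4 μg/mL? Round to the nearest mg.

τ/t½ = 8/3 ≈ 2.6667, so f = (1/2)^(8/3) ≈ 0.157490.
Cmin,ss = (D/Vd)·f/(1−f), so D = Cmin,ss·Vd·(1−f)/f.
D = 4 × 264 × (1−f)/f ≈ 4 × 264 × 5.34961 ≈ 5649.19 mg.

5649 mg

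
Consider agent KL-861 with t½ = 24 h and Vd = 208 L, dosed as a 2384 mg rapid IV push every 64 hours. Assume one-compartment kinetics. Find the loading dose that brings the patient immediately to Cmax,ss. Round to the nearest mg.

2830 mg

f = (1/2)^(64/24) ≈ 0.157490; accumulation ratio R = 1/(1−f) ≈ 1.18693.
Loading dose to hit Cmax,ss on first dose: D_load = D_maint·R ≈ 2384 × 1.18693 ≈ 2829.64 mg.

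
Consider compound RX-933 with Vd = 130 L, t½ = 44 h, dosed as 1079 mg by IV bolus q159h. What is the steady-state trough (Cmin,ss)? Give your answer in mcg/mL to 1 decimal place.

0.7 mcg/mL

k = ln2/t½ = ln2/44 ≈ 0.015753 h⁻¹; fraction remaining f = e^(−kτ) = e^(−0.015753×159) ≈ 0.0817.
At steady state, accumulation factor R = 1/(1 − e^(−kτ)) ≈ 1.0890.
Each bolus raises the concentration by D/Vd = 1079/130 ≈ 8.300 mcg/mL.
Steady-state peak Cmax,ss = C₀·R ≈ 8.300 × 1.0890 ≈ 9.039 mcg/mL.
One interval later, Cmin,ss = Cmax,ss·e^(−kτ) ≈ 9.039 × 0.0817 ≈ 0.738 mcg/mL.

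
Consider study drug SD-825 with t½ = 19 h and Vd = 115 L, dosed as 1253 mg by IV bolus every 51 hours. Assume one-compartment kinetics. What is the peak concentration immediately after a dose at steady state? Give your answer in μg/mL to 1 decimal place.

k = ln2/t½ = ln2/19 ≈ 0.036481 h⁻¹; fraction remaining f = e^(−kτ) = e^(−0.036481×51) ≈ 0.1556.
Accumulation ratio R = 1/(1 − f) ≈ 1/0.8444 ≈ 1.1843.
Single-dose peak C₀ = D/Vd = 1253/115 ≈ 10.896 μg/mL.
Steady-state peak Cmax,ss = C₀·R ≈ 10.896 × 1.1843 ≈ 12.904 μg/mL.

12.9 μg/mL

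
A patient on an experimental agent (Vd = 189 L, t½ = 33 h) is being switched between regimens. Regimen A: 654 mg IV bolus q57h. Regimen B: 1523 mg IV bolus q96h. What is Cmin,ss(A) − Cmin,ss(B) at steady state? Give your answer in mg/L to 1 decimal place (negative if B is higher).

0.3 mg/L

Regimen A: f = (1/2)^(57/33) ≈ 0.3020; Cmin,ss = (654/189)·f/(1−f) ≈ 1.497 mg/L.
Regimen B: f = (1/2)^(96/33) ≈ 0.1331; Cmin,ss = (1523/189)·f/(1−f) ≈ 1.237 mg/L.
Difference ≈ 1.497 − 1.237 ≈ 0.260 mg/L.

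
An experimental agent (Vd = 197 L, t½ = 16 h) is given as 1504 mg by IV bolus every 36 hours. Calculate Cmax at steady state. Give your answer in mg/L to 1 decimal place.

9.7 mg/L

k = ln2/t½ = ln2/16 ≈ 0.043322 h⁻¹; fraction remaining f = e^(−kτ) = e^(−0.043322×36) ≈ 0.2102.
At steady state, accumulation factor R = 1/(1 − e^(−kτ)) ≈ 1.2661.
Each bolus raises the concentration by D/Vd = 1504/197 ≈ 7.635 mg/L.
Cmax,ss = C₀/(1 − f) ≈ 7.635/0.7898 ≈ 9.667 mg/L.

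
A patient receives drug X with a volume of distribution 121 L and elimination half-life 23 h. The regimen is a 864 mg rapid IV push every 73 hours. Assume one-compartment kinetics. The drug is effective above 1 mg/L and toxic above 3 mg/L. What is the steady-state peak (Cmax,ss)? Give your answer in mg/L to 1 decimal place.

8.0 mg/L

Over one 73-h interval, 73/23 ≈ 3.1739 half-lives elapse, leaving f ≈ 0.1108 of each dose.
Accumulation ratio R = 1/(1 − f) ≈ 1/0.8892 ≈ 1.1246.
Each bolus raises the concentration by D/Vd = 864/121 ≈ 7.140 mg/L.
Cmax,ss = C₀/(1 − f) ≈ 7.140/0.8892 ≈ 8.030 mg/L.
Peak 8.0 mg/L vs MTC 3 mg/L: exceeds toxic threshold.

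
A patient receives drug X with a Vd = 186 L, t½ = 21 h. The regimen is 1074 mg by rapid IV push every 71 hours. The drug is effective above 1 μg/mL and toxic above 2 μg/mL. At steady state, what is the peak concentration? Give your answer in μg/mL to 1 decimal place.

6.4 μg/mL

k = ln2/t½ = ln2/21 ≈ 0.033007 h⁻¹; fraction remaining f = e^(−kτ) = e^(−0.033007×71) ≈ 0.0960.
Accumulation ratio R = 1/(1 − f) ≈ 1/0.9040 ≈ 1.1062.
Each bolus raises the concentration by D/Vd = 1074/186 ≈ 5.774 μg/mL.
Steady-state peak Cmax,ss = C₀·R ≈ 5.774 × 1.1062 ≈ 6.387 μg/mL.
Peak 6.4 μg/mL vs MTC 2 μg/mL: exceeds toxic threshold.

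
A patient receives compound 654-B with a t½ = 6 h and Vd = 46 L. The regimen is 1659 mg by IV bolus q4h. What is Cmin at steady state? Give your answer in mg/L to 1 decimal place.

61.4 mg/L

k = ln2/t½ = ln2/6 ≈ 0.115525 h⁻¹; fraction remaining f = e^(−kτ) = e^(−0.115525×4) ≈ 0.6300.
Single-dose peak C₀ = D/Vd = 1659/46 ≈ 36.065 mg/L.
Steady-state trough Cmin,ss = C₀·f/(1−f) ≈ 36.065 × 0.6300/0.3700 ≈ 61.408 mg/L.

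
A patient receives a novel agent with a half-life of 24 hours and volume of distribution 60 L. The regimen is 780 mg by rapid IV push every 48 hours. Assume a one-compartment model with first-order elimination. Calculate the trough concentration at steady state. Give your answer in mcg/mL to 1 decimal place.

4.3 mcg/mL

The dosing interval is 2 half-lives, so f = 2^(−2) = 0.25.
Accumulation ratio R = 1/(1 − f) = 1/0.75 = 4/3.
Single-dose peak C₀ = D/Vd = 780/60 = 13 mcg/mL.
Steady-state peak Cmax,ss = C₀·R = 13 × 4/3 ≈ 17.333 mcg/mL.
Steady-state trough Cmin,ss = Cmax,ss·f ≈ 17.333 × 0.25 ≈ 4.333 mcg/mL.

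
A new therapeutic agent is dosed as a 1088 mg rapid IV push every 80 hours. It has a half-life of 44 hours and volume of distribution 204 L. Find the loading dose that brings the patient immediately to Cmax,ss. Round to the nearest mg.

1519 mg

f = (1/2)^(80/44) ≈ 0.283578; accumulation ratio R = 1/(1−f) ≈ 1.39583.
Loading dose to hit Cmax,ss on first dose: D_load = D_maint·R ≈ 1088 × 1.39583 ≈ 1518.66 mg.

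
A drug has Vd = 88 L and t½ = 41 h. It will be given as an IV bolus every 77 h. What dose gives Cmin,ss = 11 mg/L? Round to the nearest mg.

τ/t½ = 77/41 ≈ 1.878, so f = (1/2)^(77/41) ≈ 0.272051.
Cmin,ss = (D/Vd)·f/(1−f), so D = Cmin,ss·Vd·(1−f)/f.
D = 11 × 88 × (1−f)/f ≈ 11 × 88 × 2.67578 ≈ 2590.16 mg.

2590 mg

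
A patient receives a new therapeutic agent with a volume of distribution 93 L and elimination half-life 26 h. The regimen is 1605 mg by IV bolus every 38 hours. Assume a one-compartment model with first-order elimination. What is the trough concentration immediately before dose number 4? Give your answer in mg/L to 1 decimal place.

9.4 mg/L

f = (1/2)^(τ/t½) = (1/2)^(38/26) ≈ 0.3631.
C₀ = D/Vd = 1605/93 ≈ 17.258 mg/L.
Before the 4th dose, 3 doses have been given. Superposition: Cmin = C₀·(f + f² + … + f^3).
≈ 17.258 × (0.3631 + 0.1318 + 0.0479) ≈ 17.258 × 0.5428 ≈ 9.368 mg/L.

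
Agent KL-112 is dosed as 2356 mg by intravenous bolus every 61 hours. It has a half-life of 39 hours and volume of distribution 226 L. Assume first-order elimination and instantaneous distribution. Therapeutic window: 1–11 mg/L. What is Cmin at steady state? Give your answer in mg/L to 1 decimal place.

k = ln2/t½ = ln2/39 ≈ 0.017773 h⁻¹; fraction remaining f = e^(−kτ) = e^(−0.017773×61) ≈ 0.3382.
Accumulation ratio R = 1/(1 − f) ≈ 1/0.6618 ≈ 1.5110.
Single-dose peak C₀ = D/Vd = 2356/226 ≈ 10.425 mg/L.
Steady-state peak Cmax,ss = C₀·R ≈ 10.425 × 1.5110 ≈ 15.752 mg/L.
One interval later, Cmin,ss = Cmax,ss·e^(−kτ) ≈ 15.752 × 0.3382 ≈ 5.327 mg/L.
Trough 5.3 mg/L vs MEC 1 mg/L: adequate.

5.3 mg/L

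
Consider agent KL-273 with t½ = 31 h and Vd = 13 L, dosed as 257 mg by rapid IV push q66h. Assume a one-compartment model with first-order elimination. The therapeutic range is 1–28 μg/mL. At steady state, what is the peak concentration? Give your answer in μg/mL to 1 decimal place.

τ/t½ = 66/31 ≈ 2.129, so fraction remaining f = (1/2)^(66/31) ≈ 0.2286.
At steady state, accumulation factor R = 1/(1 − e^(−kτ)) ≈ 1.2963.
Each bolus raises the concentration by D/Vd = 257/13 ≈ 19.769 μg/mL.
Steady-state peak Cmax,ss = C₀·R ≈ 19.769 × 1.2963 ≈ 25.627 μg/mL.
Peak 25.6 μg/mL vs MTC 28 μg/mL: below toxic threshold.

25.6 μg/mL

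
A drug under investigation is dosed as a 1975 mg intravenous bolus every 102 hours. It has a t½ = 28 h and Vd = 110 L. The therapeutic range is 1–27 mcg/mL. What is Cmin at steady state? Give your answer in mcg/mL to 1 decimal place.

1.6 mcg/mL

k = ln2/t½ = ln2/28 ≈ 0.024755 h⁻¹; fraction remaining f = e^(−kτ) = e^(−0.024755×102) ≈ 0.0801.
Accumulation ratio R = 1/(1 − f) ≈ 1/0.9199 ≈ 1.0871.
Each bolus raises the concentration by D/Vd = 1975/110 ≈ 17.955 mcg/mL.
Steady-state peak Cmax,ss = C₀·R ≈ 17.955 × 1.0871 ≈ 19.519 mcg/mL.
Steady-state trough Cmin,ss = Cmax,ss·f ≈ 19.519 × 0.0801 ≈ 1.563 mcg/mL.
Trough 1.6 mcg/mL vs MEC 1 mcg/mL: adequate.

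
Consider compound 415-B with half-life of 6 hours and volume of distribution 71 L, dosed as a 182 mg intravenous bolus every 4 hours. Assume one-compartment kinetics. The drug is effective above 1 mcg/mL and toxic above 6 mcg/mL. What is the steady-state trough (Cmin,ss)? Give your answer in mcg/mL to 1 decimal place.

Over one 4-h interval, 4/6 ≈ 0.66667 half-lives elapse, leaving f ≈ 0.6300 of each dose.
Single-dose peak C₀ = D/Vd = 182/71 ≈ 2.563 mcg/mL.
Steady-state trough Cmin,ss = C₀·f/(1−f) ≈ 2.563 × 0.6300/0.3700 ≈ 4.364 mcg/mL.
Trough 4.4 mcg/mL vs MEC 1 mcg/mL: adequate.

4.4 mcg/mL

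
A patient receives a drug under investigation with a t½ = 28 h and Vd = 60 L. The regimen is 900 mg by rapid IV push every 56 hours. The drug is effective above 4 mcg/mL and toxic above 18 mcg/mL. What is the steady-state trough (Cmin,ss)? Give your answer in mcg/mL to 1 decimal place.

The dosing interval is 2 half-lives, so f = 2^(−2) = 0.25.
Accumulation ratio R = 1/(1 − f) = 1/0.75 = 4/3.
Single-dose peak C₀ = D/Vd = 900/60 = 15 mcg/mL.
Steady-state peak Cmax,ss = C₀·R = 15 × 4/3 ≈ 20.000 mcg/mL.
Steady-state trough Cmin,ss = Cmax,ss·f ≈ 20.000 × 0.25 ≈ 5.000 mcg/mL.
Trough 5.0 mcg/mL vs MEC 4 mcg/mL: adequate.

5.0 mcg/mL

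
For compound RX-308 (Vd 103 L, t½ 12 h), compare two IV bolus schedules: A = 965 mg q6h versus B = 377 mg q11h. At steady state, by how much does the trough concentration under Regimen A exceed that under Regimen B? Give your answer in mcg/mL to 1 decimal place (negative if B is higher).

18.5 mcg/mL

Regimen A: f = (1/2)^(6/12) ≈ 0.7071; Cmin,ss = (965/103)·f/(1−f) ≈ 22.618 mcg/mL.
Regimen B: f = (1/2)^(11/12) ≈ 0.5297; Cmin,ss = (377/103)·f/(1−f) ≈ 4.122 mcg/mL.
Difference ≈ 22.618 − 4.122 ≈ 18.496 mcg/mL.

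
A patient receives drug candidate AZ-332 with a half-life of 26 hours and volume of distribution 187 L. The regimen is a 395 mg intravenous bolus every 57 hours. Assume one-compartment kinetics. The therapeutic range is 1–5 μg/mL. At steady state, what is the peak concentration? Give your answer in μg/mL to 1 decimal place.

τ/t½ = 57/26 ≈ 2.1923, so fraction remaining f = (1/2)^(57/26) ≈ 0.2188.
At steady state, accumulation factor R = 1/(1 − e^(−kτ)) ≈ 1.2801.
Each bolus raises the concentration by D/Vd = 395/187 ≈ 2.112 μg/mL.
Steady-state peak Cmax,ss = C₀·R ≈ 2.112 × 1.2801 ≈ 2.704 μg/mL.
Peak 2.7 μg/mL vs MTC 5 μg/mL: below toxic threshold.

2.7 μg/mL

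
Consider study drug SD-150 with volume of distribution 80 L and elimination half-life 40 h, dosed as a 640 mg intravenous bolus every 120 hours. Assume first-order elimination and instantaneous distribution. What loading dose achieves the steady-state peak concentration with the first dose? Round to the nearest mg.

f = (1/2)^(120/40) ≈ 0.125000; accumulation ratio R = 1/(1−f) ≈ 1.14286.
Loading dose to hit Cmax,ss on first dose: D_load = D_maint·R ≈ 640 × 1.14286 ≈ 731.43 mg.

731 mg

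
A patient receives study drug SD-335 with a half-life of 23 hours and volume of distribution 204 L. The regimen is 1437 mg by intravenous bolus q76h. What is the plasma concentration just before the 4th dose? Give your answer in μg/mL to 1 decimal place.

0.8 μg/mL

f = (1/2)^(τ/t½) = (1/2)^(76/23) ≈ 0.1012.
C₀ = D/Vd = 1437/204 ≈ 7.044 μg/mL.
Before the 4th dose, 3 doses have been given. Superposition: Cmin = C₀·(f + f² + … + f^3).
≈ 7.044 × (0.1012 + 0.0102 + 0.0010) ≈ 7.044 × 0.1124 ≈ 0.792 μg/mL.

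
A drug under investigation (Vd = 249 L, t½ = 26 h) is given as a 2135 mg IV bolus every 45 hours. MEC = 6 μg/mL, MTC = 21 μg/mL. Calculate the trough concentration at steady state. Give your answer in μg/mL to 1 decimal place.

k = ln2/t½ = ln2/26 ≈ 0.026660 h⁻¹; fraction remaining f = e^(−kτ) = e^(−0.026660×45) ≈ 0.3013.
Each bolus raises the concentration by D/Vd = 2135/249 ≈ 8.574 μg/mL.
Steady-state trough Cmin,ss = C₀·f/(1−f) ≈ 8.574 × 0.3013/0.6987 ≈ 3.697 μg/mL.
Trough 3.7 μg/mL vs MEC 6 μg/mL: subtherapeutic.

3.7 μg/mL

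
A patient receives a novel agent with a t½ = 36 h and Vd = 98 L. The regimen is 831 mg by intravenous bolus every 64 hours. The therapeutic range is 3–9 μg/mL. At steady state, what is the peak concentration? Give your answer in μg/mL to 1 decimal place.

12.0 μg/mL

Over one 64-h interval, 64/36 ≈ 1.7778 half-lives elapse, leaving f ≈ 0.2916 of each dose.
At steady state, accumulation factor R = 1/(1 − e^(−kτ)) ≈ 1.4116.
Single-dose peak C₀ = D/Vd = 831/98 ≈ 8.480 μg/mL.
Steady-state peak Cmax,ss = C₀·R ≈ 8.480 × 1.4116 ≈ 11.970 μg/mL.
Peak 12.0 μg/mL vs MTC 9 μg/mL: exceeds toxic threshold.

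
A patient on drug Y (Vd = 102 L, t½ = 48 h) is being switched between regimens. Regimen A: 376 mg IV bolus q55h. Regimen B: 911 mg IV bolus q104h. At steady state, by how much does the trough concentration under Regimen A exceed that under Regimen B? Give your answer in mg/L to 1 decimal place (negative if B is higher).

0.5 mg/L

Regimen A: f = (1/2)^(55/48) ≈ 0.4519; Cmin,ss = (376/102)·f/(1−f) ≈ 3.039 mg/L.
Regimen B: f = (1/2)^(104/48) ≈ 0.2227; Cmin,ss = (911/102)·f/(1−f) ≈ 2.559 mg/L.
Difference ≈ 3.039 − 2.559 ≈ 0.480 mg/L.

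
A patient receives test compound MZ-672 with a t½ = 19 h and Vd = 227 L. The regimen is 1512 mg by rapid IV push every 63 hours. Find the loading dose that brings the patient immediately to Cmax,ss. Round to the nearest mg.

f = (1/2)^(63/19) ≈ 0.100426; accumulation ratio R = 1/(1−f) ≈ 1.11164.
Loading dose to hit Cmax,ss on first dose: D_load = D_maint·R ≈ 1512 × 1.11164 ≈ 1680.80 mg.

1681 mg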